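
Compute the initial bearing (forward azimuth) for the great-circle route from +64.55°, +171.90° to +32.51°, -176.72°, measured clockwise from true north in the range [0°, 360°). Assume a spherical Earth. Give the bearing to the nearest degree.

162°

Δλ = -176.72 − 171.90 = -348.62°; wrapped into (−180°, 180°]: 11.38°.
θ = atan2( sin Δλ · cos φ₂ , cos φ₁ · sin φ₂ − sin φ₁ · cos φ₂ · cos Δλ )
  = atan2(0.16640, -0.51554) = 162.112° → normalised to [0°, 360°): 162.112°.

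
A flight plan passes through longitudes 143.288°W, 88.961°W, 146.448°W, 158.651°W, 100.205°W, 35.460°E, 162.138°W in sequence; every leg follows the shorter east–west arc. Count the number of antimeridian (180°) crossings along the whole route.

1

Leg 1: -143.288° → -88.961°, shortest Δλ = 54.327° (east) — does not cross 180°.
Leg 2: -88.961° → -146.448°, shortest Δλ = -57.487° (west) — does not cross 180°.
Leg 3: -146.448° → -158.651°, shortest Δλ = -12.203° (west) — does not cross 180°.
Leg 4: -158.651° → -100.205°, shortest Δλ = 58.446° (east) — does not cross 180°.
Leg 5: -100.205° → +35.460°, shortest Δλ = 135.665° (east) — does not cross 180°.
Leg 6: +35.460° → -162.138°, shortest Δλ = 162.402° (east) — crosses 180°.
Total crossings: 1.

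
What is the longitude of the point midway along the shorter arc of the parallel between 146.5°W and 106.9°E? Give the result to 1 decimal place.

160.2°E

Signed shortest Δλ from -146.5° to +106.9° is -106.6°.
Midpoint longitude = -146.5° + (-106.6°)/2 = -146.5° − 53.3° = -199.8°.
Normalise into (−180°, 180°]: +160.2°.
(The naïve average (-146.5 + +106.9)/2 = -19.8° is on the wrong side of the globe.)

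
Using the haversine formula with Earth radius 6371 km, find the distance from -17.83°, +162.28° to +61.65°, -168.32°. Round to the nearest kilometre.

9213 km

Δλ = -168.32 − 162.28 = -330.60°; wrapped into (−180°, 180°]: 29.40°.
Δφ = 61.65 − -17.83 = 79.48°.
a = sin²(Δφ/2) + cos φ₁ · cos φ₂ · sin²(Δλ/2) = 0.437819.
c = 2·atan2(√a, √(1−a)) = 1.44611 rad → d = 6371·c ≈ 9213.18 km.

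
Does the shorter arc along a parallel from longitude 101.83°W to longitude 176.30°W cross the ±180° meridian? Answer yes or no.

No

Signed shortest Δλ = ((-176.30 − -101.83 + 180) mod 360) − 180 = -74.47°.
Going west by 74.47° from -101.83° reaches -176.30° without touching 180°.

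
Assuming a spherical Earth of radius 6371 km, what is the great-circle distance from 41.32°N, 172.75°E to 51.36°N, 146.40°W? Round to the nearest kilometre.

3279 km

Δλ = -146.40 − 172.75 = -319.15°; wrapped into (−180°, 180°]: 40.85°.
Δφ = 51.36 − 41.32 = 10.04°.
a = sin²(Δφ/2) + cos φ₁ · cos φ₂ · sin²(Δλ/2) = 0.064771.
c = 2·atan2(√a, √(1−a)) = 0.51466 rad → d = 6371·c ≈ 3278.93 km.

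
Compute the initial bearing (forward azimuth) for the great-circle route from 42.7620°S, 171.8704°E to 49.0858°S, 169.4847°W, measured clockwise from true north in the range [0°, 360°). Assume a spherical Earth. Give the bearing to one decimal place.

Δλ = -169.4847 − 171.8704 = -341.3551°; wrapped into (−180°, 180°]: 18.6449°.
θ = atan2( sin Δλ · cos φ₂ , cos φ₁ · sin φ₂ − sin φ₁ · cos φ₂ · cos Δλ )
  = atan2(0.20938, -0.13348) = 122.518° → normalised to [0°, 360°): 122.518°.

122.5°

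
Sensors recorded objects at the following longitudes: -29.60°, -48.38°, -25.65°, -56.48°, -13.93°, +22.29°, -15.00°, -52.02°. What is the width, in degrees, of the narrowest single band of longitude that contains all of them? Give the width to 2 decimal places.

Sort the longitudes: -56.48°, -52.02°, -48.38°, -29.60°, -25.65°, -15.00°, -13.93°, +22.29°.
Eastward gaps between consecutive values (wrapping around): 4.46°, 3.64°, 18.78°, 3.95°, 10.65°, 1.07°, 36.22°, 281.23°.
Largest gap = 281.23° ⇒ minimal covering band is its complement: 360° − 281.23° = 78.77°.
Band runs from -56.48° eastward to +22.29°.

78.77°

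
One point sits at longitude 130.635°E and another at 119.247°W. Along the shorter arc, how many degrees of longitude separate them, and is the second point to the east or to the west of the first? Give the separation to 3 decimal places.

Raw difference: -119.247 − 130.635 = -249.882°.
Normalise into (−180°, 180°]: -249.882° + 360° = 110.118°.
Positive ⇒ the second point lies to the east; separation 110.118°.

110.118° east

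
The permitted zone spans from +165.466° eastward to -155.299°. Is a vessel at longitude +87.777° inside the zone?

Band width going east from +165.466° to -155.299°: ((-155.299 − 165.466) mod 360) = 39.235°.
Offset of +87.777° east of the west edge: ((87.777 − 165.466) mod 360) = 282.311°.
282.311° > 39.235° ⇒ outside.

No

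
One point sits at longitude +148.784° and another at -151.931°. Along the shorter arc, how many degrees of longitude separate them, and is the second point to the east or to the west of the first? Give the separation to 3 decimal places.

59.285° east

Raw difference: -151.931 − 148.784 = -300.715°.
Normalise into (−180°, 180°]: -300.715° + 360° = 59.285°.
Positive ⇒ the second point lies to the east; separation 59.285°.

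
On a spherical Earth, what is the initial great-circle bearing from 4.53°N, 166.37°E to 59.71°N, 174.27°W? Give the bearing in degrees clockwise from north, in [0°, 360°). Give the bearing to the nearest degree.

Δλ = -174.27 − 166.37 = -340.64°; wrapped into (−180°, 180°]: 19.36°.
θ = atan2( sin Δλ · cos φ₂ , cos φ₁ · sin φ₂ − sin φ₁ · cos φ₂ · cos Δλ )
  = atan2(0.16720, 0.82320) = 11.481° → normalised to [0°, 360°): 11.481°.

11°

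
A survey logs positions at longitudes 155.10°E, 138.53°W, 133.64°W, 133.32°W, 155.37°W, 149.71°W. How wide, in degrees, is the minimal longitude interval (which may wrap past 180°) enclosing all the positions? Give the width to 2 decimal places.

Sort the longitudes: -155.37°, -149.71°, -138.53°, -133.64°, -133.32°, +155.10°.
Eastward gaps between consecutive values (wrapping around): 5.66°, 11.18°, 4.89°, 0.32°, 288.42°, 49.53°.
Largest gap = 288.42° ⇒ minimal covering band is its complement: 360° − 288.42° = 71.58°.
Band runs from +155.10° eastward to -133.32°, crossing the antimeridian.

71.58°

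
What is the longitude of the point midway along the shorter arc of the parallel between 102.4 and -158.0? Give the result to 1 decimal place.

+152.2°

Signed shortest Δλ from +102.4° to -158.0° is +99.6°.
Midpoint longitude = +102.4° + (+99.6°)/2 = +102.4° + 49.8° = +152.2°.
(The naïve average (+102.4 + -158.0)/2 = -27.8° is on the wrong side of the globe.)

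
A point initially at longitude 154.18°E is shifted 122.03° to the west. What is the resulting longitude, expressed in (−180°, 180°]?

32.15°E

Start at +154.18°; shift −122.03° → +32.15°.
+32.15° already lies in (−180°, 180°].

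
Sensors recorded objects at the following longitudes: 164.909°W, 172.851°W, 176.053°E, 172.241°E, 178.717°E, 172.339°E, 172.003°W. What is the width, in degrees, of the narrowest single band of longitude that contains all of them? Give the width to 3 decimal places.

22.850°

Sort the longitudes: -172.851°, -172.003°, -164.909°, +172.241°, +172.339°, +176.053°, +178.717°.
Eastward gaps between consecutive values (wrapping around): 0.848°, 7.094°, 337.150°, 0.098°, 3.714°, 2.664°, 8.432°.
Largest gap = 337.150° ⇒ minimal covering band is its complement: 360° − 337.150° = 22.850°.
Band runs from +172.241° eastward to -164.909°, crossing the antimeridian.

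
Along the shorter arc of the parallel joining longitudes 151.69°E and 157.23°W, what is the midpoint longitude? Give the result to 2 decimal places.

Signed shortest Δλ from +151.69° to -157.23° is +51.08°.
Midpoint longitude = +151.69° + (+51.08°)/2 = +151.69° + 25.54° = +177.23°.
(The naïve average (+151.69 + -157.23)/2 = -2.77° is on the wrong side of the globe.)

177.23°E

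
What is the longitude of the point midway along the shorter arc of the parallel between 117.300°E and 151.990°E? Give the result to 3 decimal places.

134.645°E

Signed shortest Δλ from +117.300° to +151.990° is +34.690°.
Midpoint longitude = +117.300° + (+34.690°)/2 = +117.300° + 17.345° = +134.645°.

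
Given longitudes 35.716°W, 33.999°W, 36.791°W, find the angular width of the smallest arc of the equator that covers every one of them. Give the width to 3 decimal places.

2.792°

Sort the longitudes: -36.791°, -35.716°, -33.999°.
Eastward gaps between consecutive values (wrapping around): 1.075°, 1.717°, 357.208°.
Largest gap = 357.208° ⇒ minimal covering band is its complement: 360° − 357.208° = 2.792°.
Band runs from -36.791° eastward to -33.999°.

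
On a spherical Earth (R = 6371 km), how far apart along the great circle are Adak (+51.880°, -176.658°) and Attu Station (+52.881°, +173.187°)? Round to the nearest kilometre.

698 km

Δλ = 173.187 − -176.658 = 349.845°; wrapped into (−180°, 180°]: -10.155°.
Δφ = 52.881 − 51.880 = 1.001°.
a = sin²(Δφ/2) + cos φ₁ · cos φ₂ · sin²(Δλ/2) = 0.002994.
c = 2·atan2(√a, √(1−a)) = 0.10949 rad → d = 6371·c ≈ 697.59 km.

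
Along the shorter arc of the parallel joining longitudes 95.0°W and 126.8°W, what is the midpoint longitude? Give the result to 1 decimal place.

Signed shortest Δλ from -95.0° to -126.8° is -31.8°.
Midpoint longitude = -95.0° + (-31.8°)/2 = -95.0° − 15.9° = -110.9°.

110.9°W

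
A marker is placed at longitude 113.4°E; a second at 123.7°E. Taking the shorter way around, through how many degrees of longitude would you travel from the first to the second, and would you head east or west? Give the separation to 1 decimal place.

Raw difference: 123.7 − 113.4 = 10.3°.
Normalise into (−180°, 180°]: 10.3° stays 10.3°.
Positive ⇒ the second point lies to the east; separation 10.3°.

10.3° east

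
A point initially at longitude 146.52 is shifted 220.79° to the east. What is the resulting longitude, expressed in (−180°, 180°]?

+7.31°

Start at +146.52°; shift +220.79° → +367.31°.
+367.31° lies outside (−180°, 180°]; subtract 360° → +7.31°.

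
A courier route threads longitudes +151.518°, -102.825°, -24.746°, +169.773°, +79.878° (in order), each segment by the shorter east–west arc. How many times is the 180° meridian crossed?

Leg 1: +151.518° → -102.825°, shortest Δλ = 105.657° (east) — crosses 180°.
Leg 2: -102.825° → -24.746°, shortest Δλ = 78.079° (east) — does not cross 180°.
Leg 3: -24.746° → +169.773°, shortest Δλ = -165.481° (west) — crosses 180°.
Leg 4: +169.773° → +79.878°, shortest Δλ = -89.895° (west) — does not cross 180°.
Total crossings: 2.

2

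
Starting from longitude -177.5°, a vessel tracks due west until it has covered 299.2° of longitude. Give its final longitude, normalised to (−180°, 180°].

-116.7°

Start at -177.5°; shift −299.2° → -476.7°.
-476.7° lies outside (−180°, 180°]; add 360° → -116.7°.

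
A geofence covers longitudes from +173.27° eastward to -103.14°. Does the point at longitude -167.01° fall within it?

Band width going east from +173.27° to -103.14°: ((-103.14 − 173.27) mod 360) = 83.59°.
Offset of -167.01° east of the west edge: ((-167.01 − 173.27) mod 360) = 19.72°.
19.72° ≤ 83.59° ⇒ inside.

Yes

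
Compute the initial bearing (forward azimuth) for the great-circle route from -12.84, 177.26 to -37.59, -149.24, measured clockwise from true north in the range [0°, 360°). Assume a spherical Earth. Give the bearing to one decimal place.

135.7°

Δλ = -149.24 − 177.26 = -326.50°; wrapped into (−180°, 180°]: 33.50°.
θ = atan2( sin Δλ · cos φ₂ , cos φ₁ · sin φ₂ − sin φ₁ · cos φ₂ · cos Δλ )
  = atan2(0.43735, -0.44791) = 135.683° → normalised to [0°, 360°): 135.683°.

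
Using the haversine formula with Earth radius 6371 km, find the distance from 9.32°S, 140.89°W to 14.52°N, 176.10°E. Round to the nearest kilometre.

Δλ = 176.10 − -140.89 = 316.99°; wrapped into (−180°, 180°]: -43.01°.
Δφ = 14.52 − -9.32 = 23.84°.
a = sin²(Δφ/2) + cos φ₁ · cos φ₂ · sin²(Δλ/2) = 0.171034.
c = 2·atan2(√a, √(1−a)) = 0.85273 rad → d = 6371·c ≈ 5432.73 km.

5433 km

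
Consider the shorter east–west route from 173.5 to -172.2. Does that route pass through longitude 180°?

Yes

Naïve |-172.2 − 173.5| = 345.7° > 180°, so the shorter arc goes the other way round — across 180°.
Signed shortest Δλ = ((-172.2 − 173.5 + 180) mod 360) − 180 = 14.3°.
Going east by 14.3° from +173.5° passes through 180° before reaching -172.2°.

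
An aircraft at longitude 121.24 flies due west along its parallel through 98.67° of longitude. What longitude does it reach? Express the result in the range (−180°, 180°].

Start at +121.24°; shift −98.67° → +22.57°.
+22.57° already lies in (−180°, 180°].

+22.57°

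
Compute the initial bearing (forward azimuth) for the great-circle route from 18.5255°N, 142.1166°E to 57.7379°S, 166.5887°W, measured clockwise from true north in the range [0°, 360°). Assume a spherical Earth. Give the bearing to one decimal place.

155.4°

Δλ = -166.5887 − 142.1166 = -308.7053°; wrapped into (−180°, 180°]: 51.2947°.
θ = atan2( sin Δλ · cos φ₂ , cos φ₁ · sin φ₂ − sin φ₁ · cos φ₂ · cos Δλ )
  = atan2(0.41656, -0.90785) = 155.352° → normalised to [0°, 360°): 155.352°.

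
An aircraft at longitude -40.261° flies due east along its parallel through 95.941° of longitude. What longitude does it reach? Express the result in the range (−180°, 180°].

+55.680°

Start at -40.261°; shift +95.941° → +55.680°.
+55.680° already lies in (−180°, 180°].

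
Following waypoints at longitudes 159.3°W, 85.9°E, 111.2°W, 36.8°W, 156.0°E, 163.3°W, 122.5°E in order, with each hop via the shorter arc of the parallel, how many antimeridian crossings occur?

Leg 1: -159.3° → +85.9°, shortest Δλ = -114.8° (west) — crosses 180°.
Leg 2: +85.9° → -111.2°, shortest Δλ = 162.9° (east) — crosses 180°.
Leg 3: -111.2° → -36.8°, shortest Δλ = 74.4° (east) — does not cross 180°.
Leg 4: -36.8° → +156.0°, shortest Δλ = -167.2° (west) — crosses 180°.
Leg 5: +156.0° → -163.3°, shortest Δλ = 40.7° (east) — crosses 180°.
Leg 6: -163.3° → +122.5°, shortest Δλ = -74.2° (west) — crosses 180°.
Total crossings: 5.

5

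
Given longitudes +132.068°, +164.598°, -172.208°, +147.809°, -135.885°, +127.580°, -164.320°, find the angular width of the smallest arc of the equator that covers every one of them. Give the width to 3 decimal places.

96.535°

Sort the longitudes: -172.208°, -164.320°, -135.885°, +127.580°, +132.068°, +147.809°, +164.598°.
Eastward gaps between consecutive values (wrapping around): 7.888°, 28.435°, 263.465°, 4.488°, 15.741°, 16.789°, 23.194°.
Largest gap = 263.465° ⇒ minimal covering band is its complement: 360° − 263.465° = 96.535°.
Band runs from +127.580° eastward to -135.885°, crossing the antimeridian.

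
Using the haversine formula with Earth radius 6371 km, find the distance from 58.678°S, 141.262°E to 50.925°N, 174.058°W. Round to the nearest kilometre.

Δλ = -174.058 − 141.262 = -315.320°; wrapped into (−180°, 180°]: 44.680°.
Δφ = 50.925 − -58.678 = 109.603°.
a = sin²(Δφ/2) + cos φ₁ · cos φ₂ · sin²(Δλ/2) = 0.715093.
c = 2·atan2(√a, √(1−a)) = 2.01549 rad → d = 6371·c ≈ 12840.72 km.

12841 km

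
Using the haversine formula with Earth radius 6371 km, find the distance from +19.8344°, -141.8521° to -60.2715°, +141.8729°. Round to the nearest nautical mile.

Δλ = 141.8729 − -141.8521 = 283.7250°; wrapped into (−180°, 180°]: -76.2750°.
Δφ = -60.2715 − 19.8344 = -80.1059°.
a = sin²(Δφ/2) + cos φ₁ · cos φ₂ · sin²(Δλ/2) = 0.591985.
c = 2·atan2(√a, √(1−a)) = 1.75582 rad → d = 6371·c ≈ 11186.32 km ≈ 6040.13 nmi.

6040 nmi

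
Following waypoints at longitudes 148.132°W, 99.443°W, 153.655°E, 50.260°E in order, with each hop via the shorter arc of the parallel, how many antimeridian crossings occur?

1

Leg 1: -148.132° → -99.443°, shortest Δλ = 48.689° (east) — does not cross 180°.
Leg 2: -99.443° → +153.655°, shortest Δλ = -106.902° (west) — crosses 180°.
Leg 3: +153.655° → +50.260°, shortest Δλ = -103.395° (west) — does not cross 180°.
Total crossings: 1.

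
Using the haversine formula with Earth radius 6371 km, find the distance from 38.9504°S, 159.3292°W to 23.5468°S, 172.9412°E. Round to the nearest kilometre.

Δλ = 172.9412 − -159.3292 = 332.2704°; wrapped into (−180°, 180°]: -27.7296°.
Δφ = -23.5468 − -38.9504 = 15.4036°.
a = sin²(Δφ/2) + cos φ₁ · cos φ₂ · sin²(Δλ/2) = 0.058900.
c = 2·atan2(√a, √(1−a)) = 0.49028 rad → d = 6371·c ≈ 3123.58 km.

3124 km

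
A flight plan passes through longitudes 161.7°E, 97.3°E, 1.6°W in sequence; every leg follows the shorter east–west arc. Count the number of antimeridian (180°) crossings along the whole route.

0

Leg 1: +161.7° → +97.3°, shortest Δλ = -64.4° (west) — does not cross 180°.
Leg 2: +97.3° → -1.6°, shortest Δλ = -98.9° (west) — does not cross 180°.
Total crossings: 0.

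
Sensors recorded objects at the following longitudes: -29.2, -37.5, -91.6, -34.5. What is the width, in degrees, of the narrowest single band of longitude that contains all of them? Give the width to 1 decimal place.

Sort the longitudes: -91.6°, -37.5°, -34.5°, -29.2°.
Eastward gaps between consecutive values (wrapping around): 54.1°, 3.0°, 5.3°, 297.6°.
Largest gap = 297.6° ⇒ minimal covering band is its complement: 360° − 297.6° = 62.4°.
Band runs from -91.6° eastward to -29.2°.

62.4°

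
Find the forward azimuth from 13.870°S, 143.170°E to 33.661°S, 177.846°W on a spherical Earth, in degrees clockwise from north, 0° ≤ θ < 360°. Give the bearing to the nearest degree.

126°

Δλ = -177.846 − 143.170 = -321.016°; wrapped into (−180°, 180°]: 38.984°.
θ = atan2( sin Δλ · cos φ₂ , cos φ₁ · sin φ₂ − sin φ₁ · cos φ₂ · cos Δλ )
  = atan2(0.52362, -0.38302) = 126.185° → normalised to [0°, 360°): 126.185°.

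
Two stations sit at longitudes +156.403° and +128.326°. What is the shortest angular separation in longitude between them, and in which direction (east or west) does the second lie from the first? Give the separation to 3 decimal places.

Raw difference: 128.326 − 156.403 = -28.077°.
Normalise into (−180°, 180°]: -28.077° stays -28.077°.
Negative ⇒ the second point lies to the west; separation 28.077°.

28.077° west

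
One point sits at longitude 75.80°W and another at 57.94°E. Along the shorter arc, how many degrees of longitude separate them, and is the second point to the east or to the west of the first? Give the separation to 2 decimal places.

133.74° east

Raw difference: 57.94 − -75.80 = 133.74°.
Normalise into (−180°, 180°]: 133.74° stays 133.74°.
Positive ⇒ the second point lies to the east; separation 133.74°.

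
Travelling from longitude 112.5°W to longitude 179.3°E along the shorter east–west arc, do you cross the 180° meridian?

Naïve |179.3 − -112.5| = 291.8° > 180°, so the shorter arc goes the other way round — across 180°.
Signed shortest Δλ = ((179.3 − -112.5 + 180) mod 360) − 180 = -68.2°.
Going west by 68.2° from -112.5° passes through 180° before reaching +179.3°.

Yes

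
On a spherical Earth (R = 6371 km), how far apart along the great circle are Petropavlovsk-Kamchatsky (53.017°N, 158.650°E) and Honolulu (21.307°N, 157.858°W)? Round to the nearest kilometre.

5095 km

Δλ = -157.858 − 158.650 = -316.508°; wrapped into (−180°, 180°]: 43.492°.
Δφ = 21.307 − 53.017 = -31.710°.
a = sin²(Δφ/2) + cos φ₁ · cos φ₂ · sin²(Δλ/2) = 0.151571.
c = 2·atan2(√a, √(1−a)) = 0.79979 rad → d = 6371·c ≈ 5095.46 km.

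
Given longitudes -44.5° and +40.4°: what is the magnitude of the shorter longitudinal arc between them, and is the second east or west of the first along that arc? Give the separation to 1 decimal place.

Raw difference: 40.4 − -44.5 = 84.9°.
Normalise into (−180°, 180°]: 84.9° stays 84.9°.
Positive ⇒ the second point lies to the east; separation 84.9°.

84.9° east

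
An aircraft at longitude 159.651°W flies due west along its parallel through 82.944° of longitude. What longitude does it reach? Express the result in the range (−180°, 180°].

117.405°E

Start at -159.651°; shift −82.944° → -242.595°.
-242.595° lies outside (−180°, 180°]; add 360° → +117.405°.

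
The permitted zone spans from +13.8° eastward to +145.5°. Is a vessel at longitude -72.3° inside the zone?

No

Band width going east from +13.8° to +145.5°: ((145.5 − 13.8) mod 360) = 131.7°.
Offset of -72.3° east of the west edge: ((-72.3 − 13.8) mod 360) = 273.9°.
273.9° > 131.7° ⇒ outside.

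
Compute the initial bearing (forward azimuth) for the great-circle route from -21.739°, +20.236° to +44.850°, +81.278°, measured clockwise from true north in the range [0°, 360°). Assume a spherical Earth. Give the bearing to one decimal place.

Δλ = 81.278 − 20.236 = 61.042°.
θ = atan2( sin Δλ · cos φ₂ , cos φ₁ · sin φ₂ − sin φ₁ · cos φ₂ · cos Δλ )
  = atan2(0.62032, 0.78223) = 38.415° → normalised to [0°, 360°): 38.415°.

38.4°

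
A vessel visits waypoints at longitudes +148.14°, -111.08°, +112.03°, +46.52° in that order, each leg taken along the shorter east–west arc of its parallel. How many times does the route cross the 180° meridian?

2

Leg 1: +148.14° → -111.08°, shortest Δλ = 100.78° (east) — crosses 180°.
Leg 2: -111.08° → +112.03°, shortest Δλ = -136.89° (west) — crosses 180°.
Leg 3: +112.03° → +46.52°, shortest Δλ = -65.51° (west) — does not cross 180°.
Total crossings: 2.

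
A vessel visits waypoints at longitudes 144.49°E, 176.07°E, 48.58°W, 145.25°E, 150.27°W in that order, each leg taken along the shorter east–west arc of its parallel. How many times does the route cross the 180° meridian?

Leg 1: +144.49° → +176.07°, shortest Δλ = 31.58° (east) — does not cross 180°.
Leg 2: +176.07° → -48.58°, shortest Δλ = 135.35° (east) — crosses 180°.
Leg 3: -48.58° → +145.25°, shortest Δλ = -166.17° (west) — crosses 180°.
Leg 4: +145.25° → -150.27°, shortest Δλ = 64.48° (east) — crosses 180°.
Total crossings: 3.

3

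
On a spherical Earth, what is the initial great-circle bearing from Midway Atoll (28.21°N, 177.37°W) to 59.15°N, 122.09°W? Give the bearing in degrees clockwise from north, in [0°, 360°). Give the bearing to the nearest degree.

34°

Δλ = -122.09 − -177.37 = 55.28°.
θ = atan2( sin Δλ · cos φ₂ , cos φ₁ · sin φ₂ − sin φ₁ · cos φ₂ · cos Δλ )
  = atan2(0.42149, 0.61848) = 34.274° → normalised to [0°, 360°): 34.274°.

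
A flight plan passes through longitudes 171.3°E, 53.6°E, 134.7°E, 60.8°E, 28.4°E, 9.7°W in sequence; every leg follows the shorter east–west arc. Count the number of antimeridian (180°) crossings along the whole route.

0

Leg 1: +171.3° → +53.6°, shortest Δλ = -117.7° (west) — does not cross 180°.
Leg 2: +53.6° → +134.7°, shortest Δλ = 81.1° (east) — does not cross 180°.
Leg 3: +134.7° → +60.8°, shortest Δλ = -73.9° (west) — does not cross 180°.
Leg 4: +60.8° → +28.4°, shortest Δλ = -32.4° (west) — does not cross 180°.
Leg 5: +28.4° → -9.7°, shortest Δλ = -38.1° (west) — does not cross 180°.
Total crossings: 0.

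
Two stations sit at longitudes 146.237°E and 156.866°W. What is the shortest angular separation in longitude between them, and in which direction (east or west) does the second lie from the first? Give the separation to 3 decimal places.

56.897° east

Raw difference: -156.866 − 146.237 = -303.103°.
Normalise into (−180°, 180°]: -303.103° + 360° = 56.897°.
Positive ⇒ the second point lies to the east; separation 56.897°.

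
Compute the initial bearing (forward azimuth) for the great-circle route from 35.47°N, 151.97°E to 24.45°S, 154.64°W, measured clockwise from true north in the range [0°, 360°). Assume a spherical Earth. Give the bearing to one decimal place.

Δλ = -154.64 − 151.97 = -306.61°; wrapped into (−180°, 180°]: 53.39°.
θ = atan2( sin Δλ · cos φ₂ , cos φ₁ · sin φ₂ − sin φ₁ · cos φ₂ · cos Δλ )
  = atan2(0.73073, -0.65211) = 131.746° → normalised to [0°, 360°): 131.746°.

131.7°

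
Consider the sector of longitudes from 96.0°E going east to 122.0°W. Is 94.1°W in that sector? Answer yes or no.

Band width going east from +96.0° to -122.0°: ((-122.0 − 96.0) mod 360) = 142.0°.
Offset of -94.1° east of the west edge: ((-94.1 − 96.0) mod 360) = 169.9°.
169.9° > 142.0° ⇒ outside.

No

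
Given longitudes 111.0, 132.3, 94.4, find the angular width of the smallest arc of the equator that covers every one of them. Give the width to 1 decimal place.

Sort the longitudes: +94.4°, +111.0°, +132.3°.
Eastward gaps between consecutive values (wrapping around): 16.6°, 21.3°, 322.1°.
Largest gap = 322.1° ⇒ minimal covering band is its complement: 360° − 322.1° = 37.9°.
Band runs from +94.4° eastward to +132.3°.

37.9°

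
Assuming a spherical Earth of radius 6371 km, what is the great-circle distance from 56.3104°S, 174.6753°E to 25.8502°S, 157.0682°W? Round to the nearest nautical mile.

Δλ = -157.0682 − 174.6753 = -331.7435°; wrapped into (−180°, 180°]: 28.2565°.
Δφ = -25.8502 − -56.3104 = 30.4602°.
a = sin²(Δφ/2) + cos φ₁ · cos φ₂ · sin²(Δλ/2) = 0.098752.
c = 2·atan2(√a, √(1−a)) = 0.63933 rad → d = 6371·c ≈ 4073.16 km ≈ 2199.33 nmi.

2199 nmi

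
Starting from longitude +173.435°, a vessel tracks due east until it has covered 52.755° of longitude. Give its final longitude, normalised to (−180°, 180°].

-133.810°

Start at +173.435°; shift +52.755° → +226.190°.
+226.190° lies outside (−180°, 180°]; subtract 360° → -133.810°.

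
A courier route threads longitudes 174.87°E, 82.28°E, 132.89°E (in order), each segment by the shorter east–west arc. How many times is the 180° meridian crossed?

0

Leg 1: +174.87° → +82.28°, shortest Δλ = -92.59° (west) — does not cross 180°.
Leg 2: +82.28° → +132.89°, shortest Δλ = 50.61° (east) — does not cross 180°.
Total crossings: 0.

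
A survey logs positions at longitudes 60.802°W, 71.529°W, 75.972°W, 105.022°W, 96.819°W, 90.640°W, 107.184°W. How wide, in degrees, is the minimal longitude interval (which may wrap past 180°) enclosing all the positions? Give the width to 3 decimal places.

Sort the longitudes: -107.184°, -105.022°, -96.819°, -90.640°, -75.972°, -71.529°, -60.802°.
Eastward gaps between consecutive values (wrapping around): 2.162°, 8.203°, 6.179°, 14.668°, 4.443°, 10.727°, 313.618°.
Largest gap = 313.618° ⇒ minimal covering band is its complement: 360° − 313.618° = 46.382°.
Band runs from -107.184° eastward to -60.802°.

46.382°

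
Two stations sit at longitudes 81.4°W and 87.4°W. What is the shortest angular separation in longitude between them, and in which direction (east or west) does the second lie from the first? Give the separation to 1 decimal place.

Raw difference: -87.4 − -81.4 = -6.0°.
Normalise into (−180°, 180°]: -6.0° stays -6.0°.
Negative ⇒ the second point lies to the west; separation 6.0°.

6.0° west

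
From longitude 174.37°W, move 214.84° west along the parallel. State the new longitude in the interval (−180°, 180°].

29.21°W

Start at -174.37°; shift −214.84° → -389.21°.
-389.21° lies outside (−180°, 180°]; add 360° → -29.21°.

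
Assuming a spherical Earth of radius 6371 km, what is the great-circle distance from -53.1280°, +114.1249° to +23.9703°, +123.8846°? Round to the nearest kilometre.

8625 km

Δλ = 123.8846 − 114.1249 = 9.7597°.
Δφ = 23.9703 − -53.1280 = 77.0983°.
a = sin²(Δφ/2) + cos φ₁ · cos φ₂ · sin²(Δλ/2) = 0.392328.
c = 2·atan2(√a, √(1−a)) = 1.35375 rad → d = 6371·c ≈ 8624.76 km.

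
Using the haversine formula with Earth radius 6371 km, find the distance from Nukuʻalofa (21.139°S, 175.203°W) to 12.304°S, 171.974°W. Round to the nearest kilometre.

Δλ = -171.974 − -175.203 = 3.229°.
Δφ = -12.304 − -21.139 = 8.835°.
a = sin²(Δφ/2) + cos φ₁ · cos φ₂ · sin²(Δλ/2) = 0.006656.
c = 2·atan2(√a, √(1−a)) = 0.16335 rad → d = 6371·c ≈ 1040.71 km.

1041 km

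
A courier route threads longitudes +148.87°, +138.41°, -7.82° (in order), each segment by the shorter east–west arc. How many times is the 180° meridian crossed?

Leg 1: +148.87° → +138.41°, shortest Δλ = -10.46° (west) — does not cross 180°.
Leg 2: +138.41° → -7.82°, shortest Δλ = -146.23° (west) — does not cross 180°.
Total crossings: 0.

0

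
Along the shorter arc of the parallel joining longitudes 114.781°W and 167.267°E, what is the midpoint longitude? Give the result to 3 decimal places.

153.757°W

Signed shortest Δλ from -114.781° to +167.267° is -77.952°.
Midpoint longitude = -114.781° + (-77.952°)/2 = -114.781° − 38.976° = -153.757°.
(The naïve average (-114.781 + +167.267)/2 = 26.243° is on the wrong side of the globe.)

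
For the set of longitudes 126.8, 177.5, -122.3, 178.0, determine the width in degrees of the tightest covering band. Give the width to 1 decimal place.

110.9°

Sort the longitudes: -122.3°, +126.8°, +177.5°, +178.0°.
Eastward gaps between consecutive values (wrapping around): 249.1°, 50.7°, 0.5°, 59.7°.
Largest gap = 249.1° ⇒ minimal covering band is its complement: 360° − 249.1° = 110.9°.
Band runs from +126.8° eastward to -122.3°, crossing the antimeridian.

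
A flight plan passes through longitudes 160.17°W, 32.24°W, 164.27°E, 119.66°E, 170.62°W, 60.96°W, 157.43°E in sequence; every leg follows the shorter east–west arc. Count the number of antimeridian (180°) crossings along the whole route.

3

Leg 1: -160.17° → -32.24°, shortest Δλ = 127.93° (east) — does not cross 180°.
Leg 2: -32.24° → +164.27°, shortest Δλ = -163.49° (west) — crosses 180°.
Leg 3: +164.27° → +119.66°, shortest Δλ = -44.61° (west) — does not cross 180°.
Leg 4: +119.66° → -170.62°, shortest Δλ = 69.72° (east) — crosses 180°.
Leg 5: -170.62° → -60.96°, shortest Δλ = 109.66° (east) — does not cross 180°.
Leg 6: -60.96° → +157.43°, shortest Δλ = -141.61° (west) — crosses 180°.
Total crossings: 3.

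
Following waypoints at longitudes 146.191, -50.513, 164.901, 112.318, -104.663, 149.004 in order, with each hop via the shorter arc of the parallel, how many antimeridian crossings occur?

4

Leg 1: +146.191° → -50.513°, shortest Δλ = 163.296° (east) — crosses 180°.
Leg 2: -50.513° → +164.901°, shortest Δλ = -144.586° (west) — crosses 180°.
Leg 3: +164.901° → +112.318°, shortest Δλ = -52.583° (west) — does not cross 180°.
Leg 4: +112.318° → -104.663°, shortest Δλ = 143.019° (east) — crosses 180°.
Leg 5: -104.663° → +149.004°, shortest Δλ = -106.333° (west) — crosses 180°.
Total crossings: 4.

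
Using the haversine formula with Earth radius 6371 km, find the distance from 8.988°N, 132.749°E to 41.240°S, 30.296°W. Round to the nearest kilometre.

Δλ = -30.296 − 132.749 = -163.045°.
Δφ = -41.240 − 8.988 = -50.228°.
a = sin²(Δφ/2) + cos φ₁ · cos φ₂ · sin²(Δλ/2) = 0.906713.
c = 2·atan2(√a, √(1−a)) = 2.52081 rad → d = 6371·c ≈ 16060.11 km.

16060 km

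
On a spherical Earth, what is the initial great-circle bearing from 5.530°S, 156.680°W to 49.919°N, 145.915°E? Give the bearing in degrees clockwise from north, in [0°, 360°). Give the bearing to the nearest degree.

Δλ = 145.915 − -156.680 = 302.595°; wrapped into (−180°, 180°]: -57.405°.
θ = atan2( sin Δλ · cos φ₂ , cos φ₁ · sin φ₂ − sin φ₁ · cos φ₂ · cos Δλ )
  = atan2(-0.54246, 0.79500) = -34.307° → normalised to [0°, 360°): 325.693°.

326°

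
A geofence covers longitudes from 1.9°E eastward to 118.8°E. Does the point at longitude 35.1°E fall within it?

Band width going east from +1.9° to +118.8°: ((118.8 − 1.9) mod 360) = 116.9°.
Offset of +35.1° east of the west edge: ((35.1 − 1.9) mod 360) = 33.2°.
33.2° ≤ 116.9° ⇒ inside.

Yes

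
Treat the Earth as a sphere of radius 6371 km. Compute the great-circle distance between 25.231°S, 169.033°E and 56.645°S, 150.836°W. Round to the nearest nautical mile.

Δλ = -150.836 − 169.033 = -319.869°; wrapped into (−180°, 180°]: 40.131°.
Δφ = -56.645 − -25.231 = -31.414°.
a = sin²(Δφ/2) + cos φ₁ · cos φ₂ · sin²(Δλ/2) = 0.131835.
c = 2·atan2(√a, √(1−a)) = 0.74317 rad → d = 6371·c ≈ 4734.72 km ≈ 2556.54 nmi.

2557 nmi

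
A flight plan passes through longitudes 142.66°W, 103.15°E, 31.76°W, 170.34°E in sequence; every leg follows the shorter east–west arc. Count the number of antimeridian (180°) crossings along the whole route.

2

Leg 1: -142.66° → +103.15°, shortest Δλ = -114.19° (west) — crosses 180°.
Leg 2: +103.15° → -31.76°, shortest Δλ = -134.91° (west) — does not cross 180°.
Leg 3: -31.76° → +170.34°, shortest Δλ = -157.9° (west) — crosses 180°.
Total crossings: 2.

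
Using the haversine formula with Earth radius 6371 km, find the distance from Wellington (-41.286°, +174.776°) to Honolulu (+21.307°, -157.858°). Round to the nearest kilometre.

Δλ = -157.858 − 174.776 = -332.634°; wrapped into (−180°, 180°]: 27.366°.
Δφ = 21.307 − -41.286 = 62.593°.
a = sin²(Δφ/2) + cos φ₁ · cos φ₂ · sin²(Δλ/2) = 0.309018.
c = 2·atan2(√a, √(1−a)) = 1.17888 rad → d = 6371·c ≈ 7510.62 km.

7511 km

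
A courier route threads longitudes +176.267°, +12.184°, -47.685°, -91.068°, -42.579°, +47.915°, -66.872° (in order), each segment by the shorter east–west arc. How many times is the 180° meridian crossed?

Leg 1: +176.267° → +12.184°, shortest Δλ = -164.083° (west) — does not cross 180°.
Leg 2: +12.184° → -47.685°, shortest Δλ = -59.869° (west) — does not cross 180°.
Leg 3: -47.685° → -91.068°, shortest Δλ = -43.383° (west) — does not cross 180°.
Leg 4: -91.068° → -42.579°, shortest Δλ = 48.489° (east) — does not cross 180°.
Leg 5: -42.579° → +47.915°, shortest Δλ = 90.494° (east) — does not cross 180°.
Leg 6: +47.915° → -66.872°, shortest Δλ = -114.787° (west) — does not cross 180°.
Total crossings: 0.

0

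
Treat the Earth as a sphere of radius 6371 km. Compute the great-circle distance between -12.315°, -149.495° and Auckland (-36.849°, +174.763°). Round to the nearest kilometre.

4483 km

Δλ = 174.763 − -149.495 = 324.258°; wrapped into (−180°, 180°]: -35.742°.
Δφ = -36.849 − -12.315 = -24.534°.
a = sin²(Δφ/2) + cos φ₁ · cos φ₂ · sin²(Δλ/2) = 0.118767.
c = 2·atan2(√a, √(1−a)) = 0.70368 rad → d = 6371·c ≈ 4483.15 km.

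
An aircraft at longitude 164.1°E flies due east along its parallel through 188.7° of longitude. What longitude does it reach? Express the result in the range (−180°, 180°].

Start at +164.1°; shift +188.7° → +352.8°.
+352.8° lies outside (−180°, 180°]; subtract 360° → -7.2°.

7.2°W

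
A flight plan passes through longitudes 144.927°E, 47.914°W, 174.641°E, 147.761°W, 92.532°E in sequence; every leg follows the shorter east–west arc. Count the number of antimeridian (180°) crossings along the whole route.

Leg 1: +144.927° → -47.914°, shortest Δλ = 167.159° (east) — crosses 180°.
Leg 2: -47.914° → +174.641°, shortest Δλ = -137.445° (west) — crosses 180°.
Leg 3: +174.641° → -147.761°, shortest Δλ = 37.598° (east) — crosses 180°.
Leg 4: -147.761° → +92.532°, shortest Δλ = -119.707° (west) — crosses 180°.
Total crossings: 4.

4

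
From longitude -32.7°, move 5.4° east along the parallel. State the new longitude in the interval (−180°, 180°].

-27.3°

Start at -32.7°; shift +5.4° → -27.3°.
-27.3° already lies in (−180°, 180°].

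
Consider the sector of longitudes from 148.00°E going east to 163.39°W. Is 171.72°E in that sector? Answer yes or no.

Band width going east from +148.00° to -163.39°: ((-163.39 − 148.00) mod 360) = 48.61°.
Offset of +171.72° east of the west edge: ((171.72 − 148.00) mod 360) = 23.72°.
23.72° ≤ 48.61° ⇒ inside.

Yes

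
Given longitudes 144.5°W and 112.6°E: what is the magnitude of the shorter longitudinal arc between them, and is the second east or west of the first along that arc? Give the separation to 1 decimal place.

Raw difference: 112.6 − -144.5 = 257.1°.
Normalise into (−180°, 180°]: 257.1° − 360° = -102.9°.
Negative ⇒ the second point lies to the west; separation 102.9°.

102.9° west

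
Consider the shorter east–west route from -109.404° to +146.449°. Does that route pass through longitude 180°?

Yes

Naïve |146.449 − -109.404| = 255.853° > 180°, so the shorter arc goes the other way round — across 180°.
Signed shortest Δλ = ((146.449 − -109.404 + 180) mod 360) − 180 = -104.147°.
Going west by 104.147° from -109.404° passes through 180° before reaching +146.449°.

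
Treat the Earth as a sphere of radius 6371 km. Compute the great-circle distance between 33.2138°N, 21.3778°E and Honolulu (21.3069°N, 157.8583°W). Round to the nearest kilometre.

Δλ = -157.8583 − 21.3778 = -179.2361°.
Δφ = 21.3069 − 33.2138 = -11.9069°.
a = sin²(Δφ/2) + cos φ₁ · cos φ₂ · sin²(Δλ/2) = 0.790170.
c = 2·atan2(√a, √(1−a)) = 2.18994 rad → d = 6371·c ≈ 13952.12 km.

13952 km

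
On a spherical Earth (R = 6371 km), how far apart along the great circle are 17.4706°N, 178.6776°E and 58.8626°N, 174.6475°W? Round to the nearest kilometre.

Δλ = -174.6475 − 178.6776 = -353.3251°; wrapped into (−180°, 180°]: 6.6749°.
Δφ = 58.8626 − 17.4706 = 41.3920°.
a = sin²(Δφ/2) + cos φ₁ · cos φ₂ · sin²(Δλ/2) = 0.126570.
c = 2·atan2(√a, √(1−a)) = 0.72747 rad → d = 6371·c ≈ 4634.70 km.

4635 km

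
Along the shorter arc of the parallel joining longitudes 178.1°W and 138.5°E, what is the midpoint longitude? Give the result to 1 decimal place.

160.2°E

Signed shortest Δλ from -178.1° to +138.5° is -43.4°.
Midpoint longitude = -178.1° + (-43.4°)/2 = -178.1° − 21.7° = -199.8°.
Normalise into (−180°, 180°]: +160.2°.
(The naïve average (-178.1 + +138.5)/2 = -19.8° is on the wrong side of the globe.)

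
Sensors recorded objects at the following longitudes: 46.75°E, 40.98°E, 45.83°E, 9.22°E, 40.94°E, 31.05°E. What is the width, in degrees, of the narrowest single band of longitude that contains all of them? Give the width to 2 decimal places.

37.53°

Sort the longitudes: +9.22°, +31.05°, +40.94°, +40.98°, +45.83°, +46.75°.
Eastward gaps between consecutive values (wrapping around): 21.83°, 9.89°, 0.04°, 4.85°, 0.92°, 322.47°.
Largest gap = 322.47° ⇒ minimal covering band is its complement: 360° − 322.47° = 37.53°.
Band runs from +9.22° eastward to +46.75°.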